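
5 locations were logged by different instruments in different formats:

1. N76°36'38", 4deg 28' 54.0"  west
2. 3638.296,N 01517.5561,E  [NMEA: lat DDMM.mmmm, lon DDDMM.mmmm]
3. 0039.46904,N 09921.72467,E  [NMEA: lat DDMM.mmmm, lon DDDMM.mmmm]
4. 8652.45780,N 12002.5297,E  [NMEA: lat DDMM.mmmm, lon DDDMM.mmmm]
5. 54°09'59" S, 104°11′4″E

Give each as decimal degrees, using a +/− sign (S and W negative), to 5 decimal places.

Point 1:
  φ: 76 + 36/60 + 38/3600 = 76.610556
  N ⇒ keep positive
  λ: 4 + 28/60 + 54/3600 = 4.481667
  W → negative
Point 2:
  Lat: split at 2 digits → 36° and 38.296′; 36 + 38.296/60 = 36.638267
  N → positive
  Lon: degrees = first 3 digits = 15, minutes = 17.5561; 15 + 17.5561/60 = 15.292602
  E ⇒ keep positive
Point 3:
  φ: degrees = first 2 digits = 0, minutes = 39.46904; 0 + 39.46904/60 = 0.657817
  N → positive
  Longitude: split at 3 digits → 099° and 21.72467′; 99 + 21.72467/60 = 99.362078
  E ⇒ keep positive
Point 4:
  Latitude: degrees = first 2 digits = 86, minutes = 52.4578; 86 + 52.4578/60 = 86.874297
  N → positive
  Longitude: degrees = first 3 digits = 120, minutes = 2.5297; 120 + 2.5297/60 = 120.042162
  E ⇒ keep positive
Point 5:
  φ: 54 + 9/60 + 59/3600 = 54.166389
  hemisphere S, so the sign is −
  Lon: 104 + 11/60 + 4/3600 = 104.184444
  E → positive

1. 76.61056, -4.48167
2. 36.63827, 15.29260
3. 0.65782, 99.36208
4. 86.87430, 120.04216
5. -54.16639, 104.18444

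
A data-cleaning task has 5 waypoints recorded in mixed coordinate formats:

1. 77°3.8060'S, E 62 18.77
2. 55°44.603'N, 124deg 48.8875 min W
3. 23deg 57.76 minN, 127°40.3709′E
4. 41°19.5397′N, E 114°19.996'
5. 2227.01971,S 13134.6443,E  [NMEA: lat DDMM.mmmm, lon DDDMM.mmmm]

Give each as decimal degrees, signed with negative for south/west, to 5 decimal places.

1. -77.06343, 62.31283
2. 55.74338, -124.81479
3. 23.96267, 127.67285
4. 41.32566, 114.33327
5. -22.45033, 131.57741

Point 1:
  Lat: 77 + 3.806/60 = 77.063433
  hemisphere S, so the sign is −
  Lon: 62 + 18.77/60 = 62.312833
  E ⇒ keep positive
Point 2:
  φ: 55 + 44.603/60 = 55.743383
  N ⇒ keep positive
  Lon: 48.8875′ = 0.814792°; total 124.814792
  W ⇒ negate
Point 3:
  Latitude: 57.76′ = 0.962667°; total 23.962667
  N ⇒ keep positive
  λ: 40.3709′ = 0.672848°; total 127.672848
  E → positive
Point 4:
  Latitude: 19.5397′ = 0.325662°; total 41.325662
  N ⇒ keep positive
  Longitude: 114 + 19.996/60 = 114.333267
  E → positive
Point 5:
  Latitude: split at 2 digits → 22° and 27.01971′; 22 + 27.01971/60 = 22.450329
  S → negative
  Lon: split at 3 digits → 131° and 34.6443′; 131 + 34.6443/60 = 131.577405
  E ⇒ keep positive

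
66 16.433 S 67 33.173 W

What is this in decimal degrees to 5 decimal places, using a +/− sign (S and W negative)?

Lat: 66 + 16.433/60 = 66.273883
S → negative
λ: 67 + 33.173/60 = 67.552883
hemisphere W, so the sign is −

-66.27388, -67.55288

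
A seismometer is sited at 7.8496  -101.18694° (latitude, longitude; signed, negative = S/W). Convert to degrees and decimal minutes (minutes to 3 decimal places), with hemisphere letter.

7° 50.976′ N, 101° 11.216′ W

φ: minutes = (7.849600 − 7) × 60 = 50.97600
Longitude is negative → W; |value| = 101.186940
Lon: 101° + 0.186940 × 60 = 101° 11.21640′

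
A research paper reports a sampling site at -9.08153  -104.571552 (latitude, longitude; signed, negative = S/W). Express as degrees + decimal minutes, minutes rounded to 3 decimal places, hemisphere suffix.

Latitude is negative → S; |value| = 9.081530
Latitude: 9° + 0.081530 × 60 = 9° 4.89180′
Longitude is negative → W; |value| = 104.571552
λ: fractional part 0.571552 → 34.29312 minutes

9° 4.892′ S, 104° 34.293′ W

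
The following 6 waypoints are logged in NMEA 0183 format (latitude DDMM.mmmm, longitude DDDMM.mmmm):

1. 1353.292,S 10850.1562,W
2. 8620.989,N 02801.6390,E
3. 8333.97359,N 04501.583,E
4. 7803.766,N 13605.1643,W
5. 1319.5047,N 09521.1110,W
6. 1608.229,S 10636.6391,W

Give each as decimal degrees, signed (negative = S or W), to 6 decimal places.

1. -13.888200, -108.835937
2. 86.349817, 28.027317
3. 83.566227, 45.026383
4. 78.062767, -136.086072
5. 13.325078, -95.351850
6. -16.137150, -106.610652

Point 1:
  Latitude: degrees = first 2 digits = 13, minutes = 53.292; 13 + 53.292/60 = 13.8882000
  S ⇒ negate
  λ: split at 3 digits → 108° and 50.1562′; 108 + 50.1562/60 = 108.8359367
  W ⇒ negate
Point 2:
  Latitude: degrees = first 2 digits = 86, minutes = 20.989; 86 + 20.989/60 = 86.3498167
  N ⇒ keep positive
  Longitude: degrees = first 3 digits = 28, minutes = 1.639; 28 + 1.639/60 = 28.0273167
  E → positive
Point 3:
  Lat: split at 2 digits → 83° and 33.97359′; 83 + 33.97359/60 = 83.5662265
  N → positive
  Lon: split at 3 digits → 045° and 1.583′; 45 + 1.583/60 = 45.0263833
  E → positive
Point 4:
  Lat: split at 2 digits → 78° and 3.766′; 78 + 3.766/60 = 78.0627667
  N → positive
  Lon: split at 3 digits → 136° and 5.1643′; 136 + 5.1643/60 = 136.0860717
  hemisphere W, so the sign is −
Point 5:
  Latitude: degrees = first 2 digits = 13, minutes = 19.5047; 13 + 19.5047/60 = 13.3250783
  N → positive
  Longitude: degrees = first 3 digits = 95, minutes = 21.111; 95 + 21.111/60 = 95.3518500
  W → negative
Point 6:
  Lat: split at 2 digits → 16° and 8.229′; 16 + 8.229/60 = 16.1371500
  hemisphere S, so the sign is −
  λ: degrees = first 3 digits = 106, minutes = 36.6391; 106 + 36.6391/60 = 106.6106517
  hemisphere W, so the sign is −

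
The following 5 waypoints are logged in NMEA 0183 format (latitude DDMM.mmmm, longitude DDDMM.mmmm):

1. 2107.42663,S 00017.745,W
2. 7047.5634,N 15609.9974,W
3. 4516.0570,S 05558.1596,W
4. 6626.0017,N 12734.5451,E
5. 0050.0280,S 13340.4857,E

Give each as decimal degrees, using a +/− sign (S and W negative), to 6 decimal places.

1. -21.123777, -0.295750
2. 70.792723, -156.166623
3. -45.267617, -55.969327
4. 66.433362, 127.575752
5. -0.833800, 133.674762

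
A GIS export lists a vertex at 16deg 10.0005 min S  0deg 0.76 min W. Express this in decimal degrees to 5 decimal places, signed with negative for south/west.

-16.16668, -0.01267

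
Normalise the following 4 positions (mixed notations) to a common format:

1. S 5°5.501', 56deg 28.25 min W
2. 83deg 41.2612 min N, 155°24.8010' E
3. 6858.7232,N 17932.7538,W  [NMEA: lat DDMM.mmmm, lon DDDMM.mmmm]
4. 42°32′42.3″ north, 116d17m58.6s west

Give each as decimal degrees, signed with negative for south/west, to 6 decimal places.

Point 1:
  φ: 5 + 5.501/60 = 5.0916833
  S → negative
  Longitude: 28.25′ = 0.470833°; total 56.4708333
  W ⇒ negate
Point 2:
  Lat: 41.2612′ = 0.687687°; total 83.6876867
  N → positive
  Longitude: 24.801′ = 0.413350°; total 155.4133500
  E ⇒ keep positive
Point 3:
  φ: split at 2 digits → 68° and 58.7232′; 68 + 58.7232/60 = 68.9787200
  N → positive
  Longitude: degrees = first 3 digits = 179, minutes = 32.7538; 179 + 32.7538/60 = 179.5458967
  W ⇒ negate
Point 4:
  φ: 32′ + 42.3″ = 32.70500′; 42 + 32.70500/60 = 42.5450833
  N ⇒ keep positive
  Lon: 116° + 17/60 + 58.6/3600 = 116 + 0.283333 + 0.016278 = 116.2996111
  W → negative

1. -5.091683, -56.470833
2. 83.687687, 155.413350
3. 68.978720, -179.545897
4. 42.545083, -116.299611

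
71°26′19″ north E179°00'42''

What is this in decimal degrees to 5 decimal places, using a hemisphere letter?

Latitude: 26′ + 19″ = 26.31667′; 71 + 26.31667/60 = 71.438611
λ: 179 + 0/60 + 42/3600 = 179.011667

71.43861° N, 179.01167° E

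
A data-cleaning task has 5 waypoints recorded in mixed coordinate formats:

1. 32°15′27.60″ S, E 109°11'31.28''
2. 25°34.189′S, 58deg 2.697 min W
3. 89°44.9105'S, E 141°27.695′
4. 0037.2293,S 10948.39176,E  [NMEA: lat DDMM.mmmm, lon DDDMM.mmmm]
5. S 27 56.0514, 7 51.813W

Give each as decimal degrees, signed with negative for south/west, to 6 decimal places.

1. -32.257667, 109.192022
2. -25.569817, -58.044950
3. -89.748508, 141.461583
4. -0.620488, 109.806529
5. -27.934190, -7.863550

Point 1:
  Latitude: 32° + 15/60 + 27.6/3600 = 32 + 0.250000 + 0.007667 = 32.2576667
  S ⇒ negate
  λ: 11′ + 31.28″ = 11.52133′; 109 + 11.52133/60 = 109.1920222
  E ⇒ keep positive
Point 2:
  φ: 25 + 34.189/60 = 25.5698167
  hemisphere S, so the sign is −
  Lon: 2.697′ = 0.044950°; total 58.0449500
  hemisphere W, so the sign is −
Point 3:
  Latitude: 89 + 44.9105/60 = 89.7485083
  S → negative
  λ: 141 + 27.695/60 = 141.4615833
  E → positive
Point 4:
  Latitude: degrees = first 2 digits = 0, minutes = 37.2293; 0 + 37.2293/60 = 0.6204883
  hemisphere S, so the sign is −
  λ: degrees = first 3 digits = 109, minutes = 48.39176; 109 + 48.39176/60 = 109.8065293
  E → positive
Point 5:
  Latitude: 56.0514′ = 0.934190°; total 27.9341900
  hemisphere S, so the sign is −
  Lon: 51.813′ = 0.863550°; total 7.8635500
  W ⇒ negate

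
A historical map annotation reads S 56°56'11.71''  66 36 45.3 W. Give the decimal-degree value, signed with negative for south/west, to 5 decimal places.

-56.93659, -66.61258

Lat: 56 + 56/60 + 11.71/3600 = 56.936586
S ⇒ negate
Lon: 36′ + 45.3″ = 36.75500′; 66 + 36.75500/60 = 66.612583
hemisphere W, so the sign is −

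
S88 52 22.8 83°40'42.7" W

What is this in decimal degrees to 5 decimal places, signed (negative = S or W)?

-88.87300, -83.67853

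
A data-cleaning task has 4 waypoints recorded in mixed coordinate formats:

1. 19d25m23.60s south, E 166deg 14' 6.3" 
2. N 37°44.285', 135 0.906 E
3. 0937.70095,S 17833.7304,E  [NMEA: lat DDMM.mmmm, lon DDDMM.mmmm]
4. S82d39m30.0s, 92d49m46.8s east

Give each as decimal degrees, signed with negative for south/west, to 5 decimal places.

Point 1:
  Latitude: 19° + 25/60 + 23.6/3600 = 19 + 0.416667 + 0.006556 = 19.423222
  S → negative
  Longitude: 14′ + 6.3″ = 14.10500′; 166 + 14.10500/60 = 166.235083
  E → positive
Point 2:
  φ: 37 + 44.285/60 = 37.738083
  N → positive
  Longitude: 135 + 0.906/60 = 135.015100
  E ⇒ keep positive
Point 3:
  Lat: degrees = first 2 digits = 9, minutes = 37.70095; 9 + 37.70095/60 = 9.628349
  S → negative
  Longitude: degrees = first 3 digits = 178, minutes = 33.7304; 178 + 33.7304/60 = 178.562173
  E → positive
Point 4:
  φ: 82 + 39/60 + 30/3600 = 82.658333
  hemisphere S, so the sign is −
  Lon: 92 + 49/60 + 46.8/3600 = 92.829667
  E ⇒ keep positive

1. -19.42322, 166.23508
2. 37.73808, 135.01510
3. -9.62835, 178.56217
4. -82.65833, 92.82967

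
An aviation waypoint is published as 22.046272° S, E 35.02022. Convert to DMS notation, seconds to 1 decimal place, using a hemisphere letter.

φ: whole degrees 22; 2.77632′ → 2′ and 46.579″
λ: 0.020220° → 1.21320′; 0.21320 × 60 = 12.792″

22°02′46.6″ S, 35°01′12.8″ E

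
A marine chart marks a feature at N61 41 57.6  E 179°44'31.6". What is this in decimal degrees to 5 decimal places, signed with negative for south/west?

φ: 61 + 41/60 + 57.6/3600 = 61.699333
N ⇒ keep positive
Lon: 179 + 44/60 + 31.6/3600 = 179.742111
E → positive

61.69933, 179.74211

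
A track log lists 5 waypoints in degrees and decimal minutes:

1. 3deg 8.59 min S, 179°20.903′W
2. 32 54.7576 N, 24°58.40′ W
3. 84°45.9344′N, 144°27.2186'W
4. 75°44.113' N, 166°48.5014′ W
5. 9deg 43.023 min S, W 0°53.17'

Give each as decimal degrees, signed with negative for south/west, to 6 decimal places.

1. -3.143167, -179.348383
2. 32.912627, -24.973333
3. 84.765573, -144.453643
4. 75.735217, -166.808357
5. -9.717050, -0.886167

Point 1:
  Latitude: 3 + 8.59/60 = 3.1431667
  S → negative
  Longitude: 179 + 20.903/60 = 179.3483833
  hemisphere W, so the sign is −
Point 2:
  φ: 54.7576′ = 0.912627°; total 32.9126267
  N ⇒ keep positive
  Longitude: 58.4′ = 0.973333°; total 24.9733333
  hemisphere W, so the sign is −
Point 3:
  Lat: 84 + 45.9344/60 = 84.7655733
  N ⇒ keep positive
  Lon: 144 + 27.2186/60 = 144.4536433
  W ⇒ negate
Point 4:
  φ: 75 + 44.113/60 = 75.7352167
  N → positive
  Longitude: 48.5014′ = 0.808357°; total 166.8083567
  hemisphere W, so the sign is −
Point 5:
  φ: 43.023′ = 0.717050°; total 9.7170500
  hemisphere S, so the sign is −
  λ: 0 + 53.17/60 = 0.8861667
  W ⇒ negate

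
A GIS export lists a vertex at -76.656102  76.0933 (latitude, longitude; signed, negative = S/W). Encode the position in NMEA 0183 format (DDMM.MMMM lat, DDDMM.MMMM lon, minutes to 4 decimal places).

7639.3661,S / 07605.5980,E

Latitude is negative → S; |value| = 76.656102
Lat: 76° + 0.656102 × 60 = 76° 39.366120′
Longitude: 76° + 0.093300 × 60 = 76° 5.598000′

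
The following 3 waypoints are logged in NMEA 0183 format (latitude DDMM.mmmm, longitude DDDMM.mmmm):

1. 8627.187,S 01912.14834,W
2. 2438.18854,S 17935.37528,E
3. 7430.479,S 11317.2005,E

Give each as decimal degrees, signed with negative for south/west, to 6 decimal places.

1. -86.453117, -19.202472
2. -24.636476, 179.589588
3. -74.507983, 113.286675

Point 1:
  Lat: split at 2 digits → 86° and 27.187′; 86 + 27.187/60 = 86.4531167
  S ⇒ negate
  Longitude: split at 3 digits → 019° and 12.14834′; 19 + 12.14834/60 = 19.2024723
  W ⇒ negate
Point 2:
  φ: degrees = first 2 digits = 24, minutes = 38.18854; 24 + 38.18854/60 = 24.6364757
  hemisphere S, so the sign is −
  Longitude: degrees = first 3 digits = 179, minutes = 35.37528; 179 + 35.37528/60 = 179.5895880
  E → positive
Point 3:
  φ: degrees = first 2 digits = 74, minutes = 30.479; 74 + 30.479/60 = 74.5079833
  S → negative
  Lon: degrees = first 3 digits = 113, minutes = 17.2005; 113 + 17.2005/60 = 113.2866750
  E ⇒ keep positive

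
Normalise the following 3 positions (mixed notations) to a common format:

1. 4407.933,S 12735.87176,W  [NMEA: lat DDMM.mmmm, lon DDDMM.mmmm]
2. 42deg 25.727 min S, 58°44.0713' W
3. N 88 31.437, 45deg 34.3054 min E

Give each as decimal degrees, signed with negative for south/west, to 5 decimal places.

1. -44.13222, -127.59786
2. -42.42878, -58.73452
3. 88.52395, 45.57176

Point 1:
  Latitude: degrees = first 2 digits = 44, minutes = 7.933; 44 + 7.933/60 = 44.132217
  S ⇒ negate
  Lon: split at 3 digits → 127° and 35.87176′; 127 + 35.87176/60 = 127.597863
  W ⇒ negate
Point 2:
  φ: 25.727′ = 0.428783°; total 42.428783
  S ⇒ negate
  λ: 58 + 44.0713/60 = 58.734522
  hemisphere W, so the sign is −
Point 3:
  Lat: 88 + 31.437/60 = 88.523950
  N ⇒ keep positive
  Longitude: 45 + 34.3054/60 = 45.571757
  E ⇒ keep positive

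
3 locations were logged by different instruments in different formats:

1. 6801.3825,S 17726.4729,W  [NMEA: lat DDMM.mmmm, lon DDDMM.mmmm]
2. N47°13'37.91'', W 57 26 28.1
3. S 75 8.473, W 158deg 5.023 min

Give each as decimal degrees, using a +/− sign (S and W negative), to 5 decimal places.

Point 1:
  Lat: degrees = first 2 digits = 68, minutes = 1.3825; 68 + 1.3825/60 = 68.023042
  S → negative
  Longitude: degrees = first 3 digits = 177, minutes = 26.4729; 177 + 26.4729/60 = 177.441215
  W → negative
Point 2:
  Lat: 47 + 13/60 + 37.91/3600 = 47.227197
  N ⇒ keep positive
  Longitude: 26′ + 28.1″ = 26.46833′; 57 + 26.46833/60 = 57.441139
  hemisphere W, so the sign is −
Point 3:
  φ: 75 + 8.473/60 = 75.141217
  S ⇒ negate
  Lon: 158 + 5.023/60 = 158.083717
  W ⇒ negate

1. -68.02304, -177.44122
2. 47.22720, -57.44114
3. -75.14122, -158.08372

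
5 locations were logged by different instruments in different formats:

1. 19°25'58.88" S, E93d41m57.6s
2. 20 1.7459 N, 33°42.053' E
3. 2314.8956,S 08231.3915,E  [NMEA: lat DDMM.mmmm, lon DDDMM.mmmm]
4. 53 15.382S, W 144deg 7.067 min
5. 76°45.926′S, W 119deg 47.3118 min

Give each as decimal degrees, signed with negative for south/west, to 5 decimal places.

1. -19.43302, 93.69933
2. 20.02910, 33.70088
3. -23.24826, 82.52319
4. -53.25637, -144.11778
5. -76.76543, -119.78853

Point 1:
  Lat: 19 + 25/60 + 58.88/3600 = 19.433022
  S → negative
  λ: 41′ + 57.6″ = 41.96000′; 93 + 41.96000/60 = 93.699333
  E ⇒ keep positive
Point 2:
  φ: 1.7459′ = 0.029098°; total 20.029098
  N ⇒ keep positive
  Longitude: 33 + 42.053/60 = 33.700883
  E → positive
Point 3:
  Lat: degrees = first 2 digits = 23, minutes = 14.8956; 23 + 14.8956/60 = 23.248260
  S → negative
  λ: split at 3 digits → 082° and 31.3915′; 82 + 31.3915/60 = 82.523192
  E → positive
Point 4:
  Latitude: 53 + 15.382/60 = 53.256367
  S ⇒ negate
  Longitude: 7.067′ = 0.117783°; total 144.117783
  hemisphere W, so the sign is −
Point 5:
  φ: 76 + 45.926/60 = 76.765433
  S ⇒ negate
  λ: 119 + 47.3118/60 = 119.788530
  W ⇒ negate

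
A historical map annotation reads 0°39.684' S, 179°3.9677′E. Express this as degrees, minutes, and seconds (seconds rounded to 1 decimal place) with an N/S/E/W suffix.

Lat: 39.68400′ → 39′ and 0.68400 × 60 = 41.040″
Lon: 3.96770′ → 3′ and 0.96770 × 60 = 58.062″

0°39′41.0″ S, 179°03′58.1″ E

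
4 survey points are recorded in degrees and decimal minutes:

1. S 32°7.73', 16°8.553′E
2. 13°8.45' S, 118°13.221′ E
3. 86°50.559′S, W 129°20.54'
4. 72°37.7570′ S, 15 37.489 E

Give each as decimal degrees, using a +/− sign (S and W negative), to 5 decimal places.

1. -32.12883, 16.14255
2. -13.14083, 118.22035
3. -86.84265, -129.34233
4. -72.62928, 15.62482

Point 1:
  Lat: 7.73′ = 0.128833°; total 32.128833
  hemisphere S, so the sign is −
  Lon: 8.553′ = 0.142550°; total 16.142550
  E → positive
Point 2:
  Lat: 8.45′ = 0.140833°; total 13.140833
  S ⇒ negate
  Lon: 118 + 13.221/60 = 118.220350
  E → positive
Point 3:
  Latitude: 50.559′ = 0.842650°; total 86.842650
  S ⇒ negate
  Lon: 129 + 20.54/60 = 129.342333
  W → negative
Point 4:
  φ: 72 + 37.757/60 = 72.629283
  S ⇒ negate
  Longitude: 15 + 37.489/60 = 15.624817
  E → positive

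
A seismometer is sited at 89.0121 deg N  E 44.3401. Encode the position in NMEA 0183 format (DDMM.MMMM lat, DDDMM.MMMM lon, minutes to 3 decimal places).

8900.726,N / 04420.406,E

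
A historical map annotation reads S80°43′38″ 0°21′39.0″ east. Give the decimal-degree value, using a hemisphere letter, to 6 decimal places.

φ: 43′ + 38″ = 43.63333′; 80 + 43.63333/60 = 80.7272222
λ: 21′ + 39″ = 21.65000′; 0 + 21.65000/60 = 0.3608333

80.727222° S, 0.360833° E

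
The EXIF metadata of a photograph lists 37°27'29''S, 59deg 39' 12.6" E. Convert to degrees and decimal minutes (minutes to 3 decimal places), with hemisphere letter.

φ: 27 + 29/60 = 27.48333′
Longitude: seconds/60 = 0.21000; minutes = 39 + 0.21000 = 39.21000

37° 27.483′ S, 59° 39.210′ E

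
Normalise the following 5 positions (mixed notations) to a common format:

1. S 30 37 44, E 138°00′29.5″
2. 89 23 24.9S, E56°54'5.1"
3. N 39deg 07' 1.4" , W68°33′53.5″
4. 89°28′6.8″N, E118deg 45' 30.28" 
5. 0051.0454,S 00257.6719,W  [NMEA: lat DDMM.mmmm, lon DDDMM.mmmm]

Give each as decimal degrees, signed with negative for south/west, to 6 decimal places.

Point 1:
  φ: 37′ + 44″ = 37.73333′; 30 + 37.73333/60 = 30.6288889
  S → negative
  λ: 0′ + 29.5″ = 0.49167′; 138 + 0.49167/60 = 138.0081944
  E ⇒ keep positive
Point 2:
  Latitude: 89° + 23/60 + 24.9/3600 = 89 + 0.383333 + 0.006917 = 89.3902500
  S → negative
  Longitude: 56° + 54/60 + 5.1/3600 = 56 + 0.900000 + 0.001417 = 56.9014167
  E ⇒ keep positive
Point 3:
  Latitude: 39 + 7/60 + 1.4/3600 = 39.1170556
  N ⇒ keep positive
  λ: 33′ + 53.5″ = 33.89167′; 68 + 33.89167/60 = 68.5648611
  W ⇒ negate
Point 4:
  Latitude: 89 + 28/60 + 6.8/3600 = 89.4685556
  N → positive
  Longitude: 118° + 45/60 + 30.28/3600 = 118 + 0.750000 + 0.008411 = 118.7584111
  E ⇒ keep positive
Point 5:
  φ: split at 2 digits → 00° and 51.0454′; 0 + 51.0454/60 = 0.8507567
  S ⇒ negate
  λ: degrees = first 3 digits = 2, minutes = 57.6719; 2 + 57.6719/60 = 2.9611983
  hemisphere W, so the sign is −

1. -30.628889, 138.008194
2. -89.390250, 56.901417
3. 39.117056, -68.564861
4. 89.468556, 118.758411
5. -0.850757, -2.961198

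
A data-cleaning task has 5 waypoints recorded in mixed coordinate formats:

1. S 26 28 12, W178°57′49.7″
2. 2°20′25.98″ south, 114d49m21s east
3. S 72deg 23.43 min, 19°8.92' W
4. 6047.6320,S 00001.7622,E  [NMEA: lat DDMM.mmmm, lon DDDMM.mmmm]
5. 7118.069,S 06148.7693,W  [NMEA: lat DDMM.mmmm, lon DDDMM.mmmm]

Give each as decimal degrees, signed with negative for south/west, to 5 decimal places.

Point 1:
  Latitude: 26° + 28/60 + 12/3600 = 26 + 0.466667 + 0.003333 = 26.470000
  hemisphere S, so the sign is −
  Lon: 57′ + 49.7″ = 57.82833′; 178 + 57.82833/60 = 178.963806
  W ⇒ negate
Point 2:
  Lat: 2° + 20/60 + 25.98/3600 = 2 + 0.333333 + 0.007217 = 2.340550
  hemisphere S, so the sign is −
  Lon: 114 + 49/60 + 21/3600 = 114.822500
  E ⇒ keep positive
Point 3:
  Latitude: 23.43′ = 0.390500°; total 72.390500
  S → negative
  Longitude: 19 + 8.92/60 = 19.148667
  hemisphere W, so the sign is −
Point 4:
  φ: degrees = first 2 digits = 60, minutes = 47.632; 60 + 47.632/60 = 60.793867
  S ⇒ negate
  Lon: degrees = first 3 digits = 0, minutes = 1.7622; 0 + 1.7622/60 = 0.029370
  E ⇒ keep positive
Point 5:
  Latitude: degrees = first 2 digits = 71, minutes = 18.069; 71 + 18.069/60 = 71.301150
  S ⇒ negate
  Lon: split at 3 digits → 061° and 48.7693′; 61 + 48.7693/60 = 61.812822
  W ⇒ negate

1. -26.47000, -178.96381
2. -2.34055, 114.82250
3. -72.39050, -19.14867
4. -60.79387, 0.02937
5. -71.30115, -61.81282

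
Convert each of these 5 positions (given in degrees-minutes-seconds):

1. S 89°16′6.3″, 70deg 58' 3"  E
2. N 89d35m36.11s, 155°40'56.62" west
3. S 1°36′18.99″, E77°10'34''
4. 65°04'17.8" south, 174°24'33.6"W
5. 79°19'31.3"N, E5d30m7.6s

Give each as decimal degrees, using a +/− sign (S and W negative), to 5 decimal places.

1. -89.26842, 70.96750
2. 89.59336, -155.68239
3. -1.60528, 77.17611
4. -65.07161, -174.40933
5. 79.32536, 5.50211

Point 1:
  Lat: 89 + 16/60 + 6.3/3600 = 89.268417
  hemisphere S, so the sign is −
  Lon: 70 + 58/60 + 3/3600 = 70.967500
  E → positive
Point 2:
  φ: 35′ + 36.11″ = 35.60183′; 89 + 35.60183/60 = 89.593364
  N ⇒ keep positive
  Lon: 155° + 40/60 + 56.62/3600 = 155 + 0.666667 + 0.015728 = 155.682394
  W → negative
Point 3:
  φ: 1° + 36/60 + 18.99/3600 = 1 + 0.600000 + 0.005275 = 1.605275
  S ⇒ negate
  Longitude: 77° + 10/60 + 34/3600 = 77 + 0.166667 + 0.009444 = 77.176111
  E → positive
Point 4:
  Lat: 4′ + 17.8″ = 4.29667′; 65 + 4.29667/60 = 65.071611
  S ⇒ negate
  λ: 174° + 24/60 + 33.6/3600 = 174 + 0.400000 + 0.009333 = 174.409333
  W → negative
Point 5:
  φ: 79° + 19/60 + 31.3/3600 = 79 + 0.316667 + 0.008694 = 79.325361
  N → positive
  λ: 5 + 30/60 + 7.6/3600 = 5.502111
  E → positive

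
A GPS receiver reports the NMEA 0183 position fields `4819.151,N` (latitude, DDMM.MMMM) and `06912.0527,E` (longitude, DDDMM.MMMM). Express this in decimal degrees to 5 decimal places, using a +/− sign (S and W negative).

48.31918, 69.20088

φ: split at 2 digits → 48° and 19.151′; 48 + 19.151/60 = 48.319183
N ⇒ keep positive
λ: split at 3 digits → 069° and 12.0527′; 69 + 12.0527/60 = 69.200878
E ⇒ keep positive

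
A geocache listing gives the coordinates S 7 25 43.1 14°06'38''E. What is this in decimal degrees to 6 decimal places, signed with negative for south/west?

-7.428639, 14.110556

Lat: 7 + 25/60 + 43.1/3600 = 7.4286389
S → negative
λ: 6′ + 38″ = 6.63333′; 14 + 6.63333/60 = 14.1105556
E → positive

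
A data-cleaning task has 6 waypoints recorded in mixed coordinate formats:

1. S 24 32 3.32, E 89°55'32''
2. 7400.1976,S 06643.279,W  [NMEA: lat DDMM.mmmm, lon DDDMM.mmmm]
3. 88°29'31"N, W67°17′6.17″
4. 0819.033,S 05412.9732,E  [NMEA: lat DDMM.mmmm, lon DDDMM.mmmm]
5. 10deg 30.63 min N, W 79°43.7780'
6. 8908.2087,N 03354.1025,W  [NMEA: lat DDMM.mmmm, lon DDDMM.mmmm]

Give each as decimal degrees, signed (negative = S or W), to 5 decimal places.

1. -24.53426, 89.92556
2. -74.00329, -66.72132
3. 88.49194, -67.28505
4. -8.31722, 54.21622
5. 10.51050, -79.72963
6. 89.13681, -33.90171

Point 1:
  φ: 24 + 32/60 + 3.32/3600 = 24.534256
  hemisphere S, so the sign is −
  λ: 89 + 55/60 + 32/3600 = 89.925556
  E → positive
Point 2:
  Lat: split at 2 digits → 74° and 0.1976′; 74 + 0.1976/60 = 74.003293
  S ⇒ negate
  Lon: degrees = first 3 digits = 66, minutes = 43.279; 66 + 43.279/60 = 66.721317
  W → negative
Point 3:
  φ: 88° + 29/60 + 31/3600 = 88 + 0.483333 + 0.008611 = 88.491944
  N → positive
  λ: 67 + 17/60 + 6.17/3600 = 67.285047
  hemisphere W, so the sign is −
Point 4:
  φ: degrees = first 2 digits = 8, minutes = 19.033; 8 + 19.033/60 = 8.317217
  hemisphere S, so the sign is −
  Longitude: split at 3 digits → 054° and 12.9732′; 54 + 12.9732/60 = 54.216220
  E ⇒ keep positive
Point 5:
  Lat: 30.63′ = 0.510500°; total 10.510500
  N → positive
  λ: 79 + 43.778/60 = 79.729633
  W → negative
Point 6:
  Lat: split at 2 digits → 89° and 8.2087′; 89 + 8.2087/60 = 89.136812
  N ⇒ keep positive
  Lon: split at 3 digits → 033° and 54.1025′; 33 + 54.1025/60 = 33.901708
  W ⇒ negate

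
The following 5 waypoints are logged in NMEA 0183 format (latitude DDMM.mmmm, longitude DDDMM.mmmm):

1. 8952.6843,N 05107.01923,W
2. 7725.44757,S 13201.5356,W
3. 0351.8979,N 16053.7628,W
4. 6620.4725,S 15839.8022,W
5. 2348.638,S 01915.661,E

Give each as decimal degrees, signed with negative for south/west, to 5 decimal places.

Point 1:
  Latitude: degrees = first 2 digits = 89, minutes = 52.6843; 89 + 52.6843/60 = 89.878072
  N ⇒ keep positive
  λ: split at 3 digits → 051° and 7.01923′; 51 + 7.01923/60 = 51.116987
  W → negative
Point 2:
  φ: degrees = first 2 digits = 77, minutes = 25.44757; 77 + 25.44757/60 = 77.424126
  S ⇒ negate
  Longitude: degrees = first 3 digits = 132, minutes = 1.5356; 132 + 1.5356/60 = 132.025593
  W → negative
Point 3:
  Lat: split at 2 digits → 03° and 51.8979′; 3 + 51.8979/60 = 3.864965
  N ⇒ keep positive
  Lon: degrees = first 3 digits = 160, minutes = 53.7628; 160 + 53.7628/60 = 160.896047
  W → negative
Point 4:
  Lat: split at 2 digits → 66° and 20.4725′; 66 + 20.4725/60 = 66.341208
  S → negative
  Longitude: split at 3 digits → 158° and 39.8022′; 158 + 39.8022/60 = 158.663370
  W ⇒ negate
Point 5:
  Lat: split at 2 digits → 23° and 48.638′; 23 + 48.638/60 = 23.810633
  S → negative
  λ: degrees = first 3 digits = 19, minutes = 15.661; 19 + 15.661/60 = 19.261017
  E → positive

1. 89.87807, -51.11699
2. -77.42413, -132.02559
3. 3.86497, -160.89605
4. -66.34121, -158.66337
5. -23.81063, 19.26102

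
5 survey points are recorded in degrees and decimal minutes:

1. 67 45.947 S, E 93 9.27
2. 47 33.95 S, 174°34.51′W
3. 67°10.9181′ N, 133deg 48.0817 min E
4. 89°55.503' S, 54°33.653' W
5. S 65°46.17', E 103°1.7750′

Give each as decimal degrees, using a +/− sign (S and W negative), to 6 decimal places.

Point 1:
  φ: 45.947′ = 0.765783°; total 67.7657833
  S → negative
  λ: 93 + 9.27/60 = 93.1545000
  E ⇒ keep positive
Point 2:
  Latitude: 47 + 33.95/60 = 47.5658333
  S → negative
  Longitude: 174 + 34.51/60 = 174.5751667
  W → negative
Point 3:
  Latitude: 10.9181′ = 0.181968°; total 67.1819683
  N → positive
  Longitude: 133 + 48.0817/60 = 133.8013617
  E ⇒ keep positive
Point 4:
  φ: 89 + 55.503/60 = 89.9250500
  S ⇒ negate
  Longitude: 33.653′ = 0.560883°; total 54.5608833
  W ⇒ negate
Point 5:
  Lat: 46.17′ = 0.769500°; total 65.7695000
  S ⇒ negate
  λ: 1.775′ = 0.029583°; total 103.0295833
  E ⇒ keep positive

1. -67.765783, 93.154500
2. -47.565833, -174.575167
3. 67.181968, 133.801362
4. -89.925050, -54.560883
5. -65.769500, 103.029583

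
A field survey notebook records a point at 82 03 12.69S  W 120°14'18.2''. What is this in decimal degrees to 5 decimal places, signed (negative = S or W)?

Latitude: 3′ + 12.69″ = 3.21150′; 82 + 3.21150/60 = 82.053525
S → negative
Lon: 120 + 14/60 + 18.2/3600 = 120.238389
W ⇒ negate

-82.05353, -120.23839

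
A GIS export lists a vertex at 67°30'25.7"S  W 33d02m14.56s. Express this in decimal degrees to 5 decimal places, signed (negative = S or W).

-67.50714, -33.03738

Latitude: 67° + 30/60 + 25.7/3600 = 67 + 0.500000 + 0.007139 = 67.507139
hemisphere S, so the sign is −
Lon: 2′ + 14.56″ = 2.24267′; 33 + 2.24267/60 = 33.037378
W ⇒ negate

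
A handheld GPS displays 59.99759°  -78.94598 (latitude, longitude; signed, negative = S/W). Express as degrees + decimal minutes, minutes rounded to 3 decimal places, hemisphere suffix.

59° 59.855′ N, 78° 56.759′ W

Lat: minutes = (59.997590 − 59) × 60 = 59.85540
Longitude is negative → W; |value| = 78.945980
Lon: 78° + 0.945980 × 60 = 78° 56.75880′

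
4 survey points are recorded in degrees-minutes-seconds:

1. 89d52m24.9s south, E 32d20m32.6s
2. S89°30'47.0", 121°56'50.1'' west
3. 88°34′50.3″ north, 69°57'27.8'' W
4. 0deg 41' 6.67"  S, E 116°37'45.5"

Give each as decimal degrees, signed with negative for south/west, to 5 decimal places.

Point 1:
  φ: 89 + 52/60 + 24.9/3600 = 89.873583
  S → negative
  λ: 32° + 20/60 + 32.6/3600 = 32 + 0.333333 + 0.009056 = 32.342389
  E ⇒ keep positive
Point 2:
  Lat: 30′ + 47″ = 30.78333′; 89 + 30.78333/60 = 89.513056
  hemisphere S, so the sign is −
  Lon: 56′ + 50.1″ = 56.83500′; 121 + 56.83500/60 = 121.947250
  W ⇒ negate
Point 3:
  φ: 34′ + 50.3″ = 34.83833′; 88 + 34.83833/60 = 88.580639
  N ⇒ keep positive
  Longitude: 57′ + 27.8″ = 57.46333′; 69 + 57.46333/60 = 69.957722
  hemisphere W, so the sign is −
Point 4:
  Lat: 0 + 41/60 + 6.67/3600 = 0.685186
  hemisphere S, so the sign is −
  Lon: 116° + 37/60 + 45.5/3600 = 116 + 0.616667 + 0.012639 = 116.629306
  E → positive

1. -89.87358, 32.34239
2. -89.51306, -121.94725
3. 88.58064, -69.95772
4. -0.68519, 116.62931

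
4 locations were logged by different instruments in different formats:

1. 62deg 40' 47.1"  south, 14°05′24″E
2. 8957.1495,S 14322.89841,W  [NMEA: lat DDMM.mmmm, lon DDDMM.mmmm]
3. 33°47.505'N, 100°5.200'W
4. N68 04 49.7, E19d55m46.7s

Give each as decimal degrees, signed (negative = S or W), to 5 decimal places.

1. -62.67975, 14.09000
2. -89.95249, -143.38164
3. 33.79175, -100.08667
4. 68.08047, 19.92964

Point 1:
  Latitude: 62° + 40/60 + 47.1/3600 = 62 + 0.666667 + 0.013083 = 62.679750
  hemisphere S, so the sign is −
  Longitude: 5′ + 24″ = 5.40000′; 14 + 5.40000/60 = 14.090000
  E ⇒ keep positive
Point 2:
  Latitude: split at 2 digits → 89° and 57.1495′; 89 + 57.1495/60 = 89.952492
  S → negative
  Lon: split at 3 digits → 143° and 22.89841′; 143 + 22.89841/60 = 143.381640
  W → negative
Point 3:
  Lat: 47.505′ = 0.791750°; total 33.791750
  N → positive
  Lon: 100 + 5.2/60 = 100.086667
  W → negative
Point 4:
  Latitude: 4′ + 49.7″ = 4.82833′; 68 + 4.82833/60 = 68.080472
  N → positive
  Longitude: 19 + 55/60 + 46.7/3600 = 19.929639
  E ⇒ keep positive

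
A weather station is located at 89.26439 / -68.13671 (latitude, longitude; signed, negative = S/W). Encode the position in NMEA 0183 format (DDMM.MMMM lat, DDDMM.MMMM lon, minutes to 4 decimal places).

Latitude: fractional part 0.264390 → 15.863400 minutes
Longitude is negative → W; |value| = 68.136710
λ: 68° + 0.136710 × 60 = 68° 8.202600′

8915.8634,N / 06808.2026,W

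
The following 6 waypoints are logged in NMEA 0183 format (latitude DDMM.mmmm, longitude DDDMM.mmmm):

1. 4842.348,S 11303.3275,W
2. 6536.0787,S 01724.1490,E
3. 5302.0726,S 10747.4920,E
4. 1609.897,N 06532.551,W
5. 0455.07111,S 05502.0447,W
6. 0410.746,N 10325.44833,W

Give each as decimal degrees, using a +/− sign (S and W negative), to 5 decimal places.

Point 1:
  Lat: split at 2 digits → 48° and 42.348′; 48 + 42.348/60 = 48.705800
  hemisphere S, so the sign is −
  Longitude: split at 3 digits → 113° and 3.3275′; 113 + 3.3275/60 = 113.055458
  W ⇒ negate
Point 2:
  Latitude: degrees = first 2 digits = 65, minutes = 36.0787; 65 + 36.0787/60 = 65.601312
  hemisphere S, so the sign is −
  Lon: split at 3 digits → 017° and 24.149′; 17 + 24.149/60 = 17.402483
  E ⇒ keep positive
Point 3:
  φ: degrees = first 2 digits = 53, minutes = 2.0726; 53 + 2.0726/60 = 53.034543
  S → negative
  λ: degrees = first 3 digits = 107, minutes = 47.492; 107 + 47.492/60 = 107.791533
  E ⇒ keep positive
Point 4:
  Latitude: split at 2 digits → 16° and 9.897′; 16 + 9.897/60 = 16.164950
  N ⇒ keep positive
  Longitude: split at 3 digits → 065° and 32.551′; 65 + 32.551/60 = 65.542517
  W ⇒ negate
Point 5:
  Latitude: degrees = first 2 digits = 4, minutes = 55.07111; 4 + 55.07111/60 = 4.917852
  hemisphere S, so the sign is −
  λ: degrees = first 3 digits = 55, minutes = 2.0447; 55 + 2.0447/60 = 55.034078
  hemisphere W, so the sign is −
Point 6:
  Latitude: degrees = first 2 digits = 4, minutes = 10.746; 4 + 10.746/60 = 4.179100
  N ⇒ keep positive
  Longitude: degrees = first 3 digits = 103, minutes = 25.44833; 103 + 25.44833/60 = 103.424139
  W → negative

1. -48.70580, -113.05546
2. -65.60131, 17.40248
3. -53.03454, 107.79153
4. 16.16495, -65.54252
5. -4.91785, -55.03408
6. 4.17910, -103.42414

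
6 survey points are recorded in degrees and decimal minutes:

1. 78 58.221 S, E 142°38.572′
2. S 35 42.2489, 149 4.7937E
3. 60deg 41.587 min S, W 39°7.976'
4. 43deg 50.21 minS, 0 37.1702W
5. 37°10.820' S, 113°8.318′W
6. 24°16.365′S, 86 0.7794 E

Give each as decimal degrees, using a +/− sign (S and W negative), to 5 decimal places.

1. -78.97035, 142.64287
2. -35.70415, 149.07990
3. -60.69312, -39.13293
4. -43.83683, -0.61950
5. -37.18033, -113.13863
6. -24.27275, 86.01299

Point 1:
  Lat: 78 + 58.221/60 = 78.970350
  hemisphere S, so the sign is −
  Lon: 142 + 38.572/60 = 142.642867
  E → positive
Point 2:
  Latitude: 42.2489′ = 0.704148°; total 35.704148
  S ⇒ negate
  λ: 149 + 4.7937/60 = 149.079895
  E ⇒ keep positive
Point 3:
  φ: 41.587′ = 0.693117°; total 60.693117
  S ⇒ negate
  λ: 39 + 7.976/60 = 39.132933
  W → negative
Point 4:
  Lat: 50.21′ = 0.836833°; total 43.836833
  S ⇒ negate
  Lon: 37.1702′ = 0.619503°; total 0.619503
  hemisphere W, so the sign is −
Point 5:
  φ: 10.82′ = 0.180333°; total 37.180333
  S → negative
  Longitude: 8.318′ = 0.138633°; total 113.138633
  W → negative
Point 6:
  φ: 24 + 16.365/60 = 24.272750
  S → negative
  Longitude: 86 + 0.7794/60 = 86.012990
  E ⇒ keep positive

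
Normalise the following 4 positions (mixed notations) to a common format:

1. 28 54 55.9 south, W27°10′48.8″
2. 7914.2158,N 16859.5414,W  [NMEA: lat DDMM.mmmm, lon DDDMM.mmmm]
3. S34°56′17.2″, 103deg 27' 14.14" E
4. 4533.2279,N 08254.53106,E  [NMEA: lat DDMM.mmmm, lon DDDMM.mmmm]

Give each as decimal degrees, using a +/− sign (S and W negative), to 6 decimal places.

1. -28.915528, -27.180222
2. 79.236930, -168.992357
3. -34.938111, 103.453928
4. 45.553798, 82.908851

Point 1:
  φ: 54′ + 55.9″ = 54.93167′; 28 + 54.93167/60 = 28.9155278
  S ⇒ negate
  λ: 27 + 10/60 + 48.8/3600 = 27.1802222
  hemisphere W, so the sign is −
Point 2:
  Lat: split at 2 digits → 79° and 14.2158′; 79 + 14.2158/60 = 79.2369300
  N ⇒ keep positive
  Lon: split at 3 digits → 168° and 59.5414′; 168 + 59.5414/60 = 168.9923567
  hemisphere W, so the sign is −
Point 3:
  Lat: 34° + 56/60 + 17.2/3600 = 34 + 0.933333 + 0.004778 = 34.9381111
  S ⇒ negate
  Lon: 27′ + 14.14″ = 27.23567′; 103 + 27.23567/60 = 103.4539278
  E → positive
Point 4:
  Lat: degrees = first 2 digits = 45, minutes = 33.2279; 45 + 33.2279/60 = 45.5537983
  N ⇒ keep positive
  Longitude: degrees = first 3 digits = 82, minutes = 54.53106; 82 + 54.53106/60 = 82.9088510
  E → positive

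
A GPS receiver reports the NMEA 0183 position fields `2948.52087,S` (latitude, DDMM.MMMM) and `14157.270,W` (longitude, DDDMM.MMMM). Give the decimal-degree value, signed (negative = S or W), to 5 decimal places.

Latitude: split at 2 digits → 29° and 48.52087′; 29 + 48.52087/60 = 29.808681
S → negative
Lon: split at 3 digits → 141° and 57.27′; 141 + 57.27/60 = 141.954500
W → negative

-29.80868, -141.95450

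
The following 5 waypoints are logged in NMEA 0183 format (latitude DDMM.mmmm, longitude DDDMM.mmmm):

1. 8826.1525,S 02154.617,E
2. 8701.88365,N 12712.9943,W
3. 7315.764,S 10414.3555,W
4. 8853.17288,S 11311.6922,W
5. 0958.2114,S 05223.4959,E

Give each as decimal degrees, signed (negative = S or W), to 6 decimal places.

Point 1:
  Lat: degrees = first 2 digits = 88, minutes = 26.1525; 88 + 26.1525/60 = 88.4358750
  S → negative
  Lon: degrees = first 3 digits = 21, minutes = 54.617; 21 + 54.617/60 = 21.9102833
  E → positive
Point 2:
  Latitude: degrees = first 2 digits = 87, minutes = 1.88365; 87 + 1.88365/60 = 87.0313942
  N → positive
  Lon: degrees = first 3 digits = 127, minutes = 12.9943; 127 + 12.9943/60 = 127.2165717
  hemisphere W, so the sign is −
Point 3:
  φ: split at 2 digits → 73° and 15.764′; 73 + 15.764/60 = 73.2627333
  hemisphere S, so the sign is −
  Longitude: split at 3 digits → 104° and 14.3555′; 104 + 14.3555/60 = 104.2392583
  W ⇒ negate
Point 4:
  Latitude: split at 2 digits → 88° and 53.17288′; 88 + 53.17288/60 = 88.8862147
  S ⇒ negate
  Longitude: split at 3 digits → 113° and 11.6922′; 113 + 11.6922/60 = 113.1948700
  W → negative
Point 5:
  φ: split at 2 digits → 09° and 58.2114′; 9 + 58.2114/60 = 9.9701900
  S → negative
  Longitude: degrees = first 3 digits = 52, minutes = 23.4959; 52 + 23.4959/60 = 52.3915983
  E → positive

1. -88.435875, 21.910283
2. 87.031394, -127.216572
3. -73.262733, -104.239258
4. -88.886215, -113.194870
5. -9.970190, 52.391598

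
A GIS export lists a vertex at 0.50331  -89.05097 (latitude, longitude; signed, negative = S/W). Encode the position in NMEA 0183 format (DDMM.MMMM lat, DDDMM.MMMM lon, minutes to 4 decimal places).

0030.1986,N / 08903.0582,W

Lat: minutes = (0.503310 − 0) × 60 = 30.198600
Longitude is negative → W; |value| = 89.050970
λ: 89° + 0.050970 × 60 = 89° 3.058200′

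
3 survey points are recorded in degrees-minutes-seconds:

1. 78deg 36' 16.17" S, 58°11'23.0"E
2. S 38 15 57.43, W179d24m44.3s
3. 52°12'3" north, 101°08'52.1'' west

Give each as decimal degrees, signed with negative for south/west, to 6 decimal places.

1. -78.604492, 58.189722
2. -38.265953, -179.412306
3. 52.200833, -101.147806

Point 1:
  Latitude: 36′ + 16.17″ = 36.26950′; 78 + 36.26950/60 = 78.6044917
  S → negative
  Longitude: 58 + 11/60 + 23/3600 = 58.1897222
  E → positive
Point 2:
  Lat: 38 + 15/60 + 57.43/3600 = 38.2659528
  hemisphere S, so the sign is −
  λ: 179 + 24/60 + 44.3/3600 = 179.4123056
  W ⇒ negate
Point 3:
  φ: 52° + 12/60 + 3/3600 = 52 + 0.200000 + 0.000833 = 52.2008333
  N → positive
  Lon: 101° + 8/60 + 52.1/3600 = 101 + 0.133333 + 0.014472 = 101.1478056
  hemisphere W, so the sign is −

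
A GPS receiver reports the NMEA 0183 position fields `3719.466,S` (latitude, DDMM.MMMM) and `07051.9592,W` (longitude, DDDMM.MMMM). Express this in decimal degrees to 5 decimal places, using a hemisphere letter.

φ: degrees = first 2 digits = 37, minutes = 19.466; 37 + 19.466/60 = 37.324433
Longitude: split at 3 digits → 070° and 51.9592′; 70 + 51.9592/60 = 70.865987

37.32443° S, 70.86599° W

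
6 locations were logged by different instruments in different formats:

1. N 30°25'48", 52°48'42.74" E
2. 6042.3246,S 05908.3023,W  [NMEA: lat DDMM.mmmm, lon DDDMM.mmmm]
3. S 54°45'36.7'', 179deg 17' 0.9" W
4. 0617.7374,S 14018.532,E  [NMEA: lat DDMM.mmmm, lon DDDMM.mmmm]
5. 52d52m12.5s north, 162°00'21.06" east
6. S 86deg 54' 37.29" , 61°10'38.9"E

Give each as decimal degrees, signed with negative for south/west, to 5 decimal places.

1. 30.43000, 52.81187
2. -60.70541, -59.13837
3. -54.76019, -179.28358
4. -6.29562, 140.30887
5. 52.87014, 162.00585
6. -86.91036, 61.17747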